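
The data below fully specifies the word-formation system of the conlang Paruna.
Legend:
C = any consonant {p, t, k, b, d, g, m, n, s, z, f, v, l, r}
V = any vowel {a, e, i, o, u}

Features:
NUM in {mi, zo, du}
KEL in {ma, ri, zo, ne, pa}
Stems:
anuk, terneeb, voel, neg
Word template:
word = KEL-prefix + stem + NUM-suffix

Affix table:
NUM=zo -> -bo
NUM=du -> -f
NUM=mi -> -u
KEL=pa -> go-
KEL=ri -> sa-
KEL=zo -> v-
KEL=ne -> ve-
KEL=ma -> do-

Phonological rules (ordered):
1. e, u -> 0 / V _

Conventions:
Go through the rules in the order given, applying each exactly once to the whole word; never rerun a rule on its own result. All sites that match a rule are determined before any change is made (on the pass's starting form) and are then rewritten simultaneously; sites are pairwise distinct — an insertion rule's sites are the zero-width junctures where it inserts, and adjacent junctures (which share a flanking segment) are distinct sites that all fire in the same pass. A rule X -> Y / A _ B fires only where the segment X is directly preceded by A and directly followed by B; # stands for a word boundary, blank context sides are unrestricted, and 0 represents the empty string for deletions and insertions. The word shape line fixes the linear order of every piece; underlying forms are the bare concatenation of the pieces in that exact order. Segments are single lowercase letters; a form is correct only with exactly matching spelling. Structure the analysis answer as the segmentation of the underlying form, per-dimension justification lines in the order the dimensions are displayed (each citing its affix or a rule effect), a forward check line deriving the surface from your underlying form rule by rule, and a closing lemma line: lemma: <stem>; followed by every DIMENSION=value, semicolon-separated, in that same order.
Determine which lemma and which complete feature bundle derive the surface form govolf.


underlying: go-voel-f
NUM=du - signalled by the affix -f
KEL=pa - signalled by the affix go-
check: govoelf -> govolf
lemma: voel; NUM=du; KEL=pa


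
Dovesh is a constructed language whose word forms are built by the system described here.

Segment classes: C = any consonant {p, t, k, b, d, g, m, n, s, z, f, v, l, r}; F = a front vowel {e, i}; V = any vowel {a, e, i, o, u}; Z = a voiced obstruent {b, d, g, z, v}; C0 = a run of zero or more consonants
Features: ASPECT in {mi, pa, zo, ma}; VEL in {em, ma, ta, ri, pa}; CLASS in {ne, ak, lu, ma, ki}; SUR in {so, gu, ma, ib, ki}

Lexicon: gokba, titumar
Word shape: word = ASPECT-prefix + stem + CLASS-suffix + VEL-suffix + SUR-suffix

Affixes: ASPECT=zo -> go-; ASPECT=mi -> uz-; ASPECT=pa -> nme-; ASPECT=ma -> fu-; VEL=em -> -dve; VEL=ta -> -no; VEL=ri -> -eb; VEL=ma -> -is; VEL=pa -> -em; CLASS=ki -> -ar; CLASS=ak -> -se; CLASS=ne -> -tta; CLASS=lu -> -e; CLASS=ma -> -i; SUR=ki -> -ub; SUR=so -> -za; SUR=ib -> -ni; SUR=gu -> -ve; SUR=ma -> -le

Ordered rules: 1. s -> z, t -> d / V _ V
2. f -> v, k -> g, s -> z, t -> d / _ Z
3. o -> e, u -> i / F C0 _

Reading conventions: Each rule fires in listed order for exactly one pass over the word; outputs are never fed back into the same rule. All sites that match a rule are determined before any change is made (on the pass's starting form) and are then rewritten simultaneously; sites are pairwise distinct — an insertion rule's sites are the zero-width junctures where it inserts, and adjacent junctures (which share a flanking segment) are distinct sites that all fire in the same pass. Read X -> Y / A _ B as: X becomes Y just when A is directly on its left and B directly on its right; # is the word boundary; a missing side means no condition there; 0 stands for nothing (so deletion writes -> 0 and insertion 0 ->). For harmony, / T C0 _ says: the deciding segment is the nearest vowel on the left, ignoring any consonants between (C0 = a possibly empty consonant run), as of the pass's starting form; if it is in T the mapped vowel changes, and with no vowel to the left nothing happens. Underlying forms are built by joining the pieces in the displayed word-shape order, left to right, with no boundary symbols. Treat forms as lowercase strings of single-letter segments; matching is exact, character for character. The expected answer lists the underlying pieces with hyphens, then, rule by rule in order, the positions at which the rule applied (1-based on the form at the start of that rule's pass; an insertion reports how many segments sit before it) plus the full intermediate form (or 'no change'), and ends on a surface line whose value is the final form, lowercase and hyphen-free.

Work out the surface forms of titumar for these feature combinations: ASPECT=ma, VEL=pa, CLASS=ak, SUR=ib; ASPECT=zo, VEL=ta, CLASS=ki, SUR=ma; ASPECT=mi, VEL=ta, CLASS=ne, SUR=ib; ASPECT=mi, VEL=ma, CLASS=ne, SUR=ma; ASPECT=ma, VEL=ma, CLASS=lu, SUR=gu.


cell ASPECT=ma, VEL=pa, CLASS=ak, SUR=ib:
underlying: fu-titumar-se-em-ni
1. s -> z, t -> d / V _ V: fires at position(s) 3, 5: fudidumarseemni
2. f -> v, k -> g, s -> z, t -> d / _ Z: no change
3. o -> e, u -> i / F C0 _: fires at position(s) 6: fudidimarseemni
surface: fudidimarseemni

cell ASPECT=zo, VEL=ta, CLASS=ki, SUR=ma:
underlying: go-titumar-ar-no-le
1. s -> z, t -> d / V _ V: fires at position(s) 3, 5: godidumararnole
2. f -> v, k -> g, s -> z, t -> d / _ Z: no change
3. o -> e, u -> i / F C0 _: fires at position(s) 6: godidimararnole
surface: godidimararnole

cell ASPECT=mi, VEL=ta, CLASS=ne, SUR=ib:
underlying: uz-titumar-tta-no-ni
1. s -> z, t -> d / V _ V: fires at position(s) 5: uztidumarttanoni
2. f -> v, k -> g, s -> z, t -> d / _ Z: no change
3. o -> e, u -> i / F C0 _: fires at position(s) 6: uztidimarttanoni
surface: uztidimarttanoni

cell ASPECT=mi, VEL=ma, CLASS=ne, SUR=ma:
underlying: uz-titumar-tta-is-le
1. s -> z, t -> d / V _ V: fires at position(s) 5: uztidumarttaisle
2. f -> v, k -> g, s -> z, t -> d / _ Z: no change
3. o -> e, u -> i / F C0 _: fires at position(s) 6: uztidimarttaisle
surface: uztidimarttaisle

cell ASPECT=ma, VEL=ma, CLASS=lu, SUR=gu:
underlying: fu-titumar-e-is-ve
1. s -> z, t -> d / V _ V: fires at position(s) 3, 5: fudidumareisve
2. f -> v, k -> g, s -> z, t -> d / _ Z: fires at position(s) 12: fudidumareizve
3. o -> e, u -> i / F C0 _: fires at position(s) 6: fudidimareizve
surface: fudidimareizve


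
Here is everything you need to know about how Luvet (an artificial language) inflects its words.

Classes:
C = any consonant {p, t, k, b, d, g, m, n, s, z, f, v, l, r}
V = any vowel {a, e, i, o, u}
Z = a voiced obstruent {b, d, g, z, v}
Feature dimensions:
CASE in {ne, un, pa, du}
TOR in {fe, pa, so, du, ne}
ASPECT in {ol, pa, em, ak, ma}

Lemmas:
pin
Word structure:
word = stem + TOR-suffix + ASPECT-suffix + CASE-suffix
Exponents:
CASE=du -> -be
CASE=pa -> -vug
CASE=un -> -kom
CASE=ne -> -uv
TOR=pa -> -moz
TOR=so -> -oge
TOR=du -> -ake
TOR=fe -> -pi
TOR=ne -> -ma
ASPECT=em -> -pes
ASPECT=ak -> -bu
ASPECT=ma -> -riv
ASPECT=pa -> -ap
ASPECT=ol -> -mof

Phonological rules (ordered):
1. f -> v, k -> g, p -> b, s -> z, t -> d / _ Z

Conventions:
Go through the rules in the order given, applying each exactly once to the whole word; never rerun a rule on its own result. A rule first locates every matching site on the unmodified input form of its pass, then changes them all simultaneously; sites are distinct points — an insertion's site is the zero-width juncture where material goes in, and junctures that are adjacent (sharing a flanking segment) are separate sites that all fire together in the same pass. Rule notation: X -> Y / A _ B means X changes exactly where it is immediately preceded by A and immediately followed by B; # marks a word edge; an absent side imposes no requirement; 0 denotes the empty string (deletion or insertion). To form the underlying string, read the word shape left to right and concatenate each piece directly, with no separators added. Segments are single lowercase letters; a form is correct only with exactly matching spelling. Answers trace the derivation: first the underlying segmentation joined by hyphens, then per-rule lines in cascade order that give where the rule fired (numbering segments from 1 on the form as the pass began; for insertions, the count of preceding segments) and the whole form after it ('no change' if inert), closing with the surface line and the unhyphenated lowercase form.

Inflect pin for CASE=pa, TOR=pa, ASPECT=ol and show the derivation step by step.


underlying: pin-moz-mof-vug
1. f -> v, k -> g, p -> b, s -> z, t -> d / _ Z: fires at position(s) 9: pinmozmovvug
surface: pinmozmovvug


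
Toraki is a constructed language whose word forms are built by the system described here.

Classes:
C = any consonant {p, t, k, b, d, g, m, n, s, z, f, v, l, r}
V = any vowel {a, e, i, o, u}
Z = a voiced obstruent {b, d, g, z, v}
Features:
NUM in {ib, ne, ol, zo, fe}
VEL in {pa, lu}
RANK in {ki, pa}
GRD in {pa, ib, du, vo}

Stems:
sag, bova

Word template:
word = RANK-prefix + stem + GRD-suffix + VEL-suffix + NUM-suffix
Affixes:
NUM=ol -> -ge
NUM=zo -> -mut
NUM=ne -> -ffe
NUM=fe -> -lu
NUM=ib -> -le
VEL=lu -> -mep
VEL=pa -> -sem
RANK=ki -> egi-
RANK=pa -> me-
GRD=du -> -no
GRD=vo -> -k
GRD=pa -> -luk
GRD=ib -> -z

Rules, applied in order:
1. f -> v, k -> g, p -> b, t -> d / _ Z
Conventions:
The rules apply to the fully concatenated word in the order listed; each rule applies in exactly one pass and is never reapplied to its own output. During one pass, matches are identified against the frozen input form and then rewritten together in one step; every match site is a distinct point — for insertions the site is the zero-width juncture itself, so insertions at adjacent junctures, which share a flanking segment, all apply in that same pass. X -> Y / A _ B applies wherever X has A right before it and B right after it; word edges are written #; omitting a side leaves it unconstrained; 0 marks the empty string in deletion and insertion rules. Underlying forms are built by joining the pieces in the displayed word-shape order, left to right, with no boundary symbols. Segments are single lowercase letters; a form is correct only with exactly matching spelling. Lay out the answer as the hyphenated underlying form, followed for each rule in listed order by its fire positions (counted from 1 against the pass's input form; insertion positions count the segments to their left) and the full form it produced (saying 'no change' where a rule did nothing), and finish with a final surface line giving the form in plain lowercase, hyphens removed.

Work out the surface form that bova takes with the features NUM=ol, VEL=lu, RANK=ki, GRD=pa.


underlying: egi-bova-luk-mep-ge
1. f -> v, k -> g, p -> b, t -> d / _ Z: fires at position(s) 13: egibovalukmebge
surface: egibovalukmebge


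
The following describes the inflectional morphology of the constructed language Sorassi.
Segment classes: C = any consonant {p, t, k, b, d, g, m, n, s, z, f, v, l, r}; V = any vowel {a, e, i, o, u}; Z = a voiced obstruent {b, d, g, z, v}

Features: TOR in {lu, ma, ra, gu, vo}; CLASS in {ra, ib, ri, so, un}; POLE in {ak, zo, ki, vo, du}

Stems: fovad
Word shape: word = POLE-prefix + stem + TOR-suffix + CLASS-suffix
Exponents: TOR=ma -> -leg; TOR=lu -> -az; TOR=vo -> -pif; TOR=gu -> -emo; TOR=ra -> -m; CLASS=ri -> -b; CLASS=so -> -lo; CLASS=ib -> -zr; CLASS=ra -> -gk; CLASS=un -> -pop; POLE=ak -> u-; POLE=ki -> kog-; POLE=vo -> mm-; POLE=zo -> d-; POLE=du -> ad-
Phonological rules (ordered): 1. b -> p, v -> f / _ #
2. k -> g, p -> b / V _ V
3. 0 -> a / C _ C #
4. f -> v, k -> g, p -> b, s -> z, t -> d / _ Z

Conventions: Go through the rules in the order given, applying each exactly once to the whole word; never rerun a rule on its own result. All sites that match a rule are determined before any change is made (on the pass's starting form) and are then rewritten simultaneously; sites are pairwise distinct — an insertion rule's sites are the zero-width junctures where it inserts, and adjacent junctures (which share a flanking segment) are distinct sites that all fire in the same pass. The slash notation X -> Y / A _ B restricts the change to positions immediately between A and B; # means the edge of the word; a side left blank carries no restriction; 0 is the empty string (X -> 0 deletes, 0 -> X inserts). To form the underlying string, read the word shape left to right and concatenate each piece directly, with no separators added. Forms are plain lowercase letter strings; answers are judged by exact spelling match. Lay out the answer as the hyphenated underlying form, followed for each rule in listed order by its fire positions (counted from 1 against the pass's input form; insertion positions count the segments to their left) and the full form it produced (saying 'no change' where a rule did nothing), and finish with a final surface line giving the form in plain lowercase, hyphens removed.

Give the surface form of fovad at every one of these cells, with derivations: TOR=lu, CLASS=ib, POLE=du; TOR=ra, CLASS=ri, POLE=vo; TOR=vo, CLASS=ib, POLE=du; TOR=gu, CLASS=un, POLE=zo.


cell TOR=lu, CLASS=ib, POLE=du:
underlying: ad-fovad-az-zr
1. b -> p, v -> f / _ #: no change
2. k -> g, p -> b / V _ V: no change
3. 0 -> a / C _ C #: inserts after position(s) 10: adfovadazzar
4. f -> v, k -> g, p -> b, s -> z, t -> d / _ Z: no change
surface: adfovadazzar

cell TOR=ra, CLASS=ri, POLE=vo:
underlying: mm-fovad-m-b
1. b -> p, v -> f / _ #: fires at position(s) 9: mmfovadmp
2. k -> g, p -> b / V _ V: no change
3. 0 -> a / C _ C #: inserts after position(s) 8: mmfovadmap
4. f -> v, k -> g, p -> b, s -> z, t -> d / _ Z: no change
surface: mmfovadmap

cell TOR=vo, CLASS=ib, POLE=du:
underlying: ad-fovad-pif-zr
1. b -> p, v -> f / _ #: no change
2. k -> g, p -> b / V _ V: no change
3. 0 -> a / C _ C #: inserts after position(s) 11: adfovadpifzar
4. f -> v, k -> g, p -> b, s -> z, t -> d / _ Z: fires at position(s) 10: adfovadpivzar
surface: adfovadpivzar

cell TOR=gu, CLASS=un, POLE=zo:
underlying: d-fovad-emo-pop
1. b -> p, v -> f / _ #: no change
2. k -> g, p -> b / V _ V: fires at position(s) 10: dfovademobop
3. 0 -> a / C _ C #: no change
4. f -> v, k -> g, p -> b, s -> z, t -> d / _ Z: no change
surface: dfovademobop


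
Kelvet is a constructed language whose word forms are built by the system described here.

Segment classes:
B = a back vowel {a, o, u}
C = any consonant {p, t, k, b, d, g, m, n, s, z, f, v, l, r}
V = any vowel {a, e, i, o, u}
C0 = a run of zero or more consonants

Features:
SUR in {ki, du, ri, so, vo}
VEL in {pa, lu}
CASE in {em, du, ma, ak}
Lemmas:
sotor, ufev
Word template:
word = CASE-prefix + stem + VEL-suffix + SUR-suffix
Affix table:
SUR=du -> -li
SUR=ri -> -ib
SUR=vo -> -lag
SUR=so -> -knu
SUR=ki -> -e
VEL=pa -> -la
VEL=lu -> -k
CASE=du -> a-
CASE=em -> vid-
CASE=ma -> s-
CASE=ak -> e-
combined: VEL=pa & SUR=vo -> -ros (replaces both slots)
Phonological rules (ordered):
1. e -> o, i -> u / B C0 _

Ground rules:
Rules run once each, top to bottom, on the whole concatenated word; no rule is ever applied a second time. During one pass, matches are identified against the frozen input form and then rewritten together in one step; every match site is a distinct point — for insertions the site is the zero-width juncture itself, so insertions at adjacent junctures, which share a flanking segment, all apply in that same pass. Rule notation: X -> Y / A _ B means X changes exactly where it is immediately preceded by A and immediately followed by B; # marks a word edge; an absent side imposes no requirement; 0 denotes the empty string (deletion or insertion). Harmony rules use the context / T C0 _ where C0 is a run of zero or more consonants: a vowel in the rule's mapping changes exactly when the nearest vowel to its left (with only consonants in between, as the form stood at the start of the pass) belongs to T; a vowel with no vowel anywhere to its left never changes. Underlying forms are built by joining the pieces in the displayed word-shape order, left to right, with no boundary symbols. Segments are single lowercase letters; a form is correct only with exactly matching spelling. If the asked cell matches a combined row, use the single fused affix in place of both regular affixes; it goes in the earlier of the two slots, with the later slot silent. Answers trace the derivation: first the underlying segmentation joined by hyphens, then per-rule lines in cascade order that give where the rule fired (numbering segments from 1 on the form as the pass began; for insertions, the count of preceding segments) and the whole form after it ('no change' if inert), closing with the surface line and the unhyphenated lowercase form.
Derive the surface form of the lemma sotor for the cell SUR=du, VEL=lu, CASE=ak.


underlying: e-sotor-k-li
1. e -> o, i -> u / B C0 _: fires at position(s) 9: esotorklu
surface: esotorklu


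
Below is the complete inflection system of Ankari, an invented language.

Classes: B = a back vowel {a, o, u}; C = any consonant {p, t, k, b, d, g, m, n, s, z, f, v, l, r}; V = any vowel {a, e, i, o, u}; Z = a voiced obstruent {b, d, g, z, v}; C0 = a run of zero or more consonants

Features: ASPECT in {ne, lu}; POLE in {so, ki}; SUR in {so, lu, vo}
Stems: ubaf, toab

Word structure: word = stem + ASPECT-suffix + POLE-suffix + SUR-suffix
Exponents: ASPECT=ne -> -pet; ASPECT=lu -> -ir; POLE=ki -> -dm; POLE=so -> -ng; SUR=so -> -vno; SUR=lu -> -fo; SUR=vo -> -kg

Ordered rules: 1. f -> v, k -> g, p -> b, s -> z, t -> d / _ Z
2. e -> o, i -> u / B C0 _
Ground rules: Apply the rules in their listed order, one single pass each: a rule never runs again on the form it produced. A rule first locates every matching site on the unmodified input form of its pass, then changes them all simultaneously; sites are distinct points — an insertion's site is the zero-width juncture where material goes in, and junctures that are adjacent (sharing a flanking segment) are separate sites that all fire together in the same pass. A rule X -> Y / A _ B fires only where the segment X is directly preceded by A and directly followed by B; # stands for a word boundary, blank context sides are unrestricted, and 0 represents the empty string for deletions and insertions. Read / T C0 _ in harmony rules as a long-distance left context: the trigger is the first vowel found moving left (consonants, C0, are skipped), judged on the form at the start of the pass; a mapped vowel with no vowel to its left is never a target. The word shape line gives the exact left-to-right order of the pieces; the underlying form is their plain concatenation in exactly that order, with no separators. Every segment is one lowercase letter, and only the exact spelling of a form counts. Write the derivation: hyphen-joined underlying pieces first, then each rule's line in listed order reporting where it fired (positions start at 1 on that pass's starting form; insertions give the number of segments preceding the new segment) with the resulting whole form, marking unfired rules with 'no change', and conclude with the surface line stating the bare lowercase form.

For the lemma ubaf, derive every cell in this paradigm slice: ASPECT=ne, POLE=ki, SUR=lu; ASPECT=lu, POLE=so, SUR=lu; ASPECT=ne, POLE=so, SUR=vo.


cell ASPECT=ne, POLE=ki, SUR=lu:
underlying: ubaf-pet-dm-fo
1. f -> v, k -> g, p -> b, s -> z, t -> d / _ Z: fires at position(s) 7: ubafpeddmfo
2. e -> o, i -> u / B C0 _: fires at position(s) 6: ubafpoddmfo
surface: ubafpoddmfo

cell ASPECT=lu, POLE=so, SUR=lu:
underlying: ubaf-ir-ng-fo
1. f -> v, k -> g, p -> b, s -> z, t -> d / _ Z: no change
2. e -> o, i -> u / B C0 _: fires at position(s) 5: ubafurngfo
surface: ubafurngfo

cell ASPECT=ne, POLE=so, SUR=vo:
underlying: ubaf-pet-ng-kg
1. f -> v, k -> g, p -> b, s -> z, t -> d / _ Z: fires at position(s) 10: ubafpetnggg
2. e -> o, i -> u / B C0 _: fires at position(s) 6: ubafpotnggg
surface: ubafpotnggg


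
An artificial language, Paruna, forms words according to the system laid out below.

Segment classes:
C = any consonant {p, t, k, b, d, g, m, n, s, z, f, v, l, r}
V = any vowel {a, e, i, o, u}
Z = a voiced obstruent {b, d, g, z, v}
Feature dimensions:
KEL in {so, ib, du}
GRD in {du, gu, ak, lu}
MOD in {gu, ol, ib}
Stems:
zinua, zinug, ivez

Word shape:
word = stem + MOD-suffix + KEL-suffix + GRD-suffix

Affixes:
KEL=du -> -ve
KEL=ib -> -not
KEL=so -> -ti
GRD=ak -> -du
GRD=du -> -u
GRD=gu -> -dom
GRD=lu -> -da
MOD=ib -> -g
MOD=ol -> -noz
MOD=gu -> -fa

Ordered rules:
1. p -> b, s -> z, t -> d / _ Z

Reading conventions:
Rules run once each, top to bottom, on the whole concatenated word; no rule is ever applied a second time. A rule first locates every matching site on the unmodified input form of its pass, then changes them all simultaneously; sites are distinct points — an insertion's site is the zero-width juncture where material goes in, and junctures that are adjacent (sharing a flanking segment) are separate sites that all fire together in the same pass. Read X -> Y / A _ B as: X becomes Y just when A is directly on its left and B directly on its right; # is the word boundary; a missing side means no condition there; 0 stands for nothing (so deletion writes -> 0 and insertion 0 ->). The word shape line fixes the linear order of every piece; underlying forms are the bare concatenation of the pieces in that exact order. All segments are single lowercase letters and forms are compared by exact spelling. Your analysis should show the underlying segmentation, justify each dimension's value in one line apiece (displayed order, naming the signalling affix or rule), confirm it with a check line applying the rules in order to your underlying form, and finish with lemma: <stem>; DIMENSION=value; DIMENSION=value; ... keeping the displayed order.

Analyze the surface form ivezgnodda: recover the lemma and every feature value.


underlying: ivez-g-not-da
KEL=ib - signalled by the affix -not
GRD=lu - signalled by the affix -da
MOD=ib - signalled by the affix -g
check: ivezgnotda -> ivezgnodda
lemma: ivez; KEL=ib; GRD=lu; MOD=ib


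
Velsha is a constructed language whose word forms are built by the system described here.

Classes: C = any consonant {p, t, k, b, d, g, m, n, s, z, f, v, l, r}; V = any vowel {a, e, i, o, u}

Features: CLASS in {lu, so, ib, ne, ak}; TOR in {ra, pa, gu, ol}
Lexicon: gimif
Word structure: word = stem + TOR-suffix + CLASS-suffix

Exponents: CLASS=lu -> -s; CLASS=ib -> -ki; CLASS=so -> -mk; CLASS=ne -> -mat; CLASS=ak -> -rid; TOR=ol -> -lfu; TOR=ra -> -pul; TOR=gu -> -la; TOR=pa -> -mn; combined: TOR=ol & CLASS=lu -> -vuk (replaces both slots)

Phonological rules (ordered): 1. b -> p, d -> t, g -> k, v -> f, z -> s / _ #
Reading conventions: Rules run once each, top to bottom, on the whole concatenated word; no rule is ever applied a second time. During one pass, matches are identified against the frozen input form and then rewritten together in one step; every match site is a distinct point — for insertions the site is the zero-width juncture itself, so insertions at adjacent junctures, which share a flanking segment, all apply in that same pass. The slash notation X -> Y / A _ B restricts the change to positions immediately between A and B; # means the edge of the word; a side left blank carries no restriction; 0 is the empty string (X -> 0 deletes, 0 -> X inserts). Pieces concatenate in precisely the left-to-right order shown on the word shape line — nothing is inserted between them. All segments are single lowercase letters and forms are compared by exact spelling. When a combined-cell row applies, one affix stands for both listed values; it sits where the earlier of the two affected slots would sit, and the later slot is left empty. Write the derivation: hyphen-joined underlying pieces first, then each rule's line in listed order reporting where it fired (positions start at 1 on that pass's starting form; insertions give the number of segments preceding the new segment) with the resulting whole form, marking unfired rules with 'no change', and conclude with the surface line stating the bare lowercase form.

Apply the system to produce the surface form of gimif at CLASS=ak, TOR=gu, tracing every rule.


underlying: gimif-la-rid
1. b -> p, d -> t, g -> k, v -> f, z -> s / _ #: fires at position(s) 10: gimiflarit
surface: gimiflarit


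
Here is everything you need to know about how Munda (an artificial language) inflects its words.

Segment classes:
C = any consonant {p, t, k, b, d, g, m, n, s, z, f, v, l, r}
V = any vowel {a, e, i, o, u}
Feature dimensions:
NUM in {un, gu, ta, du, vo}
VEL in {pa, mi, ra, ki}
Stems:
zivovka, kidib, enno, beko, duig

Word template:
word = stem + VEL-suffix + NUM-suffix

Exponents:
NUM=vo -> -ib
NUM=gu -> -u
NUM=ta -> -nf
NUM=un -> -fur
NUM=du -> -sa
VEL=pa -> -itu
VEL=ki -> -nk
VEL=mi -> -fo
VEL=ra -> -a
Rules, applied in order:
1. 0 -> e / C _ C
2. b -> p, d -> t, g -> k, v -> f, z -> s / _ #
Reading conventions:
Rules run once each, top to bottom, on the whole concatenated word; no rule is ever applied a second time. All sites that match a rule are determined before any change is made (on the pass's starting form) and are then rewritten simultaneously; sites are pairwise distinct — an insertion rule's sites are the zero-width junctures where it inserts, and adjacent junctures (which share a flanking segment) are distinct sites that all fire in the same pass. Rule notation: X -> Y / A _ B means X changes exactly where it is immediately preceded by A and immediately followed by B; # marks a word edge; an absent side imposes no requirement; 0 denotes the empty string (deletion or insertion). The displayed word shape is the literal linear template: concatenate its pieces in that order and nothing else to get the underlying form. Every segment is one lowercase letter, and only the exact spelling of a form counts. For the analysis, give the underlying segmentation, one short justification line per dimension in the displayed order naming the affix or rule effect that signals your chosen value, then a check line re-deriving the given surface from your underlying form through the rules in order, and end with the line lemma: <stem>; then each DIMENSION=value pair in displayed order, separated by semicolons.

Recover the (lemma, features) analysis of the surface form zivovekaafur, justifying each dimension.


underlying: zivovka-a-fur
NUM=un - signalled by the affix -fur
VEL=ra - signalled by the affix -a
check: zivovkaafur -> zivovekaafur -> zivovekaafur
lemma: zivovka; NUM=un; VEL=ra


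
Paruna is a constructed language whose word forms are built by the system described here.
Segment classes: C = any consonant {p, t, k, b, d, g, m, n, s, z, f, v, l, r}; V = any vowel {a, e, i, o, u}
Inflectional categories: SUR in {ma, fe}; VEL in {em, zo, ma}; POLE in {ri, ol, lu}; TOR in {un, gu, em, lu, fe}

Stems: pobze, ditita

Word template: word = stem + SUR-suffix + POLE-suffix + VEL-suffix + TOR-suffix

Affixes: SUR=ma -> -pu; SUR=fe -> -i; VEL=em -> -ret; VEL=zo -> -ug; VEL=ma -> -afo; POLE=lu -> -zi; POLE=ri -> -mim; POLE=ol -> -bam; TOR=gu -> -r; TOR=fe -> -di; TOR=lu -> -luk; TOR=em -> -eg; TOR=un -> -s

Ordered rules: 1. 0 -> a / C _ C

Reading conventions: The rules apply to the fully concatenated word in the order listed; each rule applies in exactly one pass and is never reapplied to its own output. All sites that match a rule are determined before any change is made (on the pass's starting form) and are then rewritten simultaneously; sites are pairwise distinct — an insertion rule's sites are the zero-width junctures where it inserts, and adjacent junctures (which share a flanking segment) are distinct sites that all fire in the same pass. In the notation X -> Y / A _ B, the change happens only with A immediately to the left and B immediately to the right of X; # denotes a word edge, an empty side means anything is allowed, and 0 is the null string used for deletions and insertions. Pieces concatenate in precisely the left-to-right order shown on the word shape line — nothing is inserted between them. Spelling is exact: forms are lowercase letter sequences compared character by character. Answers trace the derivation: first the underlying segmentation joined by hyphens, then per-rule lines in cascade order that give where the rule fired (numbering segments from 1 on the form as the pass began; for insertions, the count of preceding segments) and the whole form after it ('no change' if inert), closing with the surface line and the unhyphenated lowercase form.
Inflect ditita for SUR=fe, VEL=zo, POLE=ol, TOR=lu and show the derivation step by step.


underlying: ditita-i-bam-ug-luk
1. 0 -> a / C _ C: inserts after position(s) 12: dititaibamugaluk
surface: dititaibamugaluk


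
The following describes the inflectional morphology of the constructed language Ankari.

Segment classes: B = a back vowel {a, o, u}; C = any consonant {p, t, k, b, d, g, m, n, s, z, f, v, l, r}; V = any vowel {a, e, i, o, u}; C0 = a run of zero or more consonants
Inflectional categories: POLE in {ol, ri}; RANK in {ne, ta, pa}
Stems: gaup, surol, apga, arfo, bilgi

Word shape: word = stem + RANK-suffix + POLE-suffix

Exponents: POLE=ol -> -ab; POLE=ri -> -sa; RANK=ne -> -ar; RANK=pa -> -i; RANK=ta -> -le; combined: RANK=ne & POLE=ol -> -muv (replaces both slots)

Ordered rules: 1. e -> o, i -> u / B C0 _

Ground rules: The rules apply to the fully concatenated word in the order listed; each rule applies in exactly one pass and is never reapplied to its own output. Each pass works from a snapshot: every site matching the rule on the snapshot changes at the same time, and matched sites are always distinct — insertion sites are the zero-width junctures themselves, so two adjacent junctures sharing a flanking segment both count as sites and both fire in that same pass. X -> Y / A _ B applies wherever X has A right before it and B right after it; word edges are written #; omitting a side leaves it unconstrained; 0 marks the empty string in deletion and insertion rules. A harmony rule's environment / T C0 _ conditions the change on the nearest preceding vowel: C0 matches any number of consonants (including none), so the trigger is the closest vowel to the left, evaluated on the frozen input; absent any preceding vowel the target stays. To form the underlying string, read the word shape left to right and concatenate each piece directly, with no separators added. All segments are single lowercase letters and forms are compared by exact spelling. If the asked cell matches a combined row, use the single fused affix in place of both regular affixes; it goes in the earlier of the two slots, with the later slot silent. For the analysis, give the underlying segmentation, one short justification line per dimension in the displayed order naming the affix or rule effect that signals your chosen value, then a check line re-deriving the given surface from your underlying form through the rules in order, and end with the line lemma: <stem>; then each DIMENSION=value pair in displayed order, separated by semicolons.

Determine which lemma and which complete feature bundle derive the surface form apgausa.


underlying: apga-i-sa
POLE=ri - signalled by the affix -sa
RANK=pa - signalled by the affix -i
check: apgaisa -> apgausa
lemma: apga; POLE=ri; RANK=pa


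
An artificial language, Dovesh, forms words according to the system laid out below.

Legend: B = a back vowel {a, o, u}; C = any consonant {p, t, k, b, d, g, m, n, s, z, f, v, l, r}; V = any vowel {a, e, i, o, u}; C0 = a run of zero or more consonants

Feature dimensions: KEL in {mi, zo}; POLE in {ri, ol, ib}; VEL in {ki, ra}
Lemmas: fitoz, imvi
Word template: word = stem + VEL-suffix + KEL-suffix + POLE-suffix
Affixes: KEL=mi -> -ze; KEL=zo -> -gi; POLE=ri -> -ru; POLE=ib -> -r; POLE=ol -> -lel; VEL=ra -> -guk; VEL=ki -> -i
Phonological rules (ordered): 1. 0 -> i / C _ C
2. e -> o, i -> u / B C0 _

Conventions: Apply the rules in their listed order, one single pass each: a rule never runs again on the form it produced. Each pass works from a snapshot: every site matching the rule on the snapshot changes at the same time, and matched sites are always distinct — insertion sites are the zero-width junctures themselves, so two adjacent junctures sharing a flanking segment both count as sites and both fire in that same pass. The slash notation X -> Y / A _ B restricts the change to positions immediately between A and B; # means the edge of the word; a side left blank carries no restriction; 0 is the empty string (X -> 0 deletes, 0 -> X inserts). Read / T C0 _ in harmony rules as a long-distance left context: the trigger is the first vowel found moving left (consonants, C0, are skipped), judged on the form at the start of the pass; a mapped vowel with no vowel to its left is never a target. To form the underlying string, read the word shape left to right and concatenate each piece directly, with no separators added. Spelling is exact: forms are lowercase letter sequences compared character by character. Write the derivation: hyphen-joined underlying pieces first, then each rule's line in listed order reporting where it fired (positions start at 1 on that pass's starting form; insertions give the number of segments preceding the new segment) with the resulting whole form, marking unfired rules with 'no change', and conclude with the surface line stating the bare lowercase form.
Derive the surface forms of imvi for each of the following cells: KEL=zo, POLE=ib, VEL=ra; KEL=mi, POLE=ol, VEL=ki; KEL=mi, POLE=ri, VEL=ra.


cell KEL=zo, POLE=ib, VEL=ra:
underlying: imvi-guk-gi-r
1. 0 -> i / C _ C: inserts after position(s) 2, 7: imivigukigir
2. e -> o, i -> u / B C0 _: fires at position(s) 9: imivigukugir
surface: imivigukugir

cell KEL=mi, POLE=ol, VEL=ki:
underlying: imvi-i-ze-lel
1. 0 -> i / C _ C: inserts after position(s) 2: imiviizelel
2. e -> o, i -> u / B C0 _: no change
surface: imiviizelel

cell KEL=mi, POLE=ri, VEL=ra:
underlying: imvi-guk-ze-ru
1. 0 -> i / C _ C: inserts after position(s) 2, 7: imivigukizeru
2. e -> o, i -> u / B C0 _: fires at position(s) 9: imivigukuzeru
surface: imivigukuzeru


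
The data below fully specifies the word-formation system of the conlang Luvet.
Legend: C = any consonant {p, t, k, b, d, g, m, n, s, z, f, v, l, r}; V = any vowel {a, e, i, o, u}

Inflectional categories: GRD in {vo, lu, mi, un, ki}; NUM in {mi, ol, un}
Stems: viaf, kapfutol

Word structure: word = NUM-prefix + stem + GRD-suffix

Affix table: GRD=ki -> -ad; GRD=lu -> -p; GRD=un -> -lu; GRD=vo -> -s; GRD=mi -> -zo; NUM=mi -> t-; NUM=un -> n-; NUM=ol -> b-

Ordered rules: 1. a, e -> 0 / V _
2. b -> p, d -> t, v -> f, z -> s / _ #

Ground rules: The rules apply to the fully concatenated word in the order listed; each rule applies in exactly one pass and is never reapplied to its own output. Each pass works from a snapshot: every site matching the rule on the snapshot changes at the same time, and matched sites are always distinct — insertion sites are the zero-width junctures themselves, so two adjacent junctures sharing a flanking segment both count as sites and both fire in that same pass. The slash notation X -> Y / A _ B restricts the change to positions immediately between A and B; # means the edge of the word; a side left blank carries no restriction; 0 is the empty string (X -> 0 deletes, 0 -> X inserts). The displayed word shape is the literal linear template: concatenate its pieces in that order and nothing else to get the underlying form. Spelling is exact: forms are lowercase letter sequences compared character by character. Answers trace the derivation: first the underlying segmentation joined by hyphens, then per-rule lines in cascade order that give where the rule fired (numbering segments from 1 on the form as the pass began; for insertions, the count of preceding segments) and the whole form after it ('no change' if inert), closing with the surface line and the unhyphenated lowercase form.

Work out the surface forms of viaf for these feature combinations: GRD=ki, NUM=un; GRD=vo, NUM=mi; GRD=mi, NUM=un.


cell GRD=ki, NUM=un:
underlying: n-viaf-ad
1. a, e -> 0 / V _: fires at position(s) 4: nvifad
2. b -> p, d -> t, v -> f, z -> s / _ #: fires at position(s) 6: nvifat
surface: nvifat

cell GRD=vo, NUM=mi:
underlying: t-viaf-s
1. a, e -> 0 / V _: fires at position(s) 4: tvifs
2. b -> p, d -> t, v -> f, z -> s / _ #: no change
surface: tvifs

cell GRD=mi, NUM=un:
underlying: n-viaf-zo
1. a, e -> 0 / V _: fires at position(s) 4: nvifzo
2. b -> p, d -> t, v -> f, z -> s / _ #: no change
surface: nvifzo


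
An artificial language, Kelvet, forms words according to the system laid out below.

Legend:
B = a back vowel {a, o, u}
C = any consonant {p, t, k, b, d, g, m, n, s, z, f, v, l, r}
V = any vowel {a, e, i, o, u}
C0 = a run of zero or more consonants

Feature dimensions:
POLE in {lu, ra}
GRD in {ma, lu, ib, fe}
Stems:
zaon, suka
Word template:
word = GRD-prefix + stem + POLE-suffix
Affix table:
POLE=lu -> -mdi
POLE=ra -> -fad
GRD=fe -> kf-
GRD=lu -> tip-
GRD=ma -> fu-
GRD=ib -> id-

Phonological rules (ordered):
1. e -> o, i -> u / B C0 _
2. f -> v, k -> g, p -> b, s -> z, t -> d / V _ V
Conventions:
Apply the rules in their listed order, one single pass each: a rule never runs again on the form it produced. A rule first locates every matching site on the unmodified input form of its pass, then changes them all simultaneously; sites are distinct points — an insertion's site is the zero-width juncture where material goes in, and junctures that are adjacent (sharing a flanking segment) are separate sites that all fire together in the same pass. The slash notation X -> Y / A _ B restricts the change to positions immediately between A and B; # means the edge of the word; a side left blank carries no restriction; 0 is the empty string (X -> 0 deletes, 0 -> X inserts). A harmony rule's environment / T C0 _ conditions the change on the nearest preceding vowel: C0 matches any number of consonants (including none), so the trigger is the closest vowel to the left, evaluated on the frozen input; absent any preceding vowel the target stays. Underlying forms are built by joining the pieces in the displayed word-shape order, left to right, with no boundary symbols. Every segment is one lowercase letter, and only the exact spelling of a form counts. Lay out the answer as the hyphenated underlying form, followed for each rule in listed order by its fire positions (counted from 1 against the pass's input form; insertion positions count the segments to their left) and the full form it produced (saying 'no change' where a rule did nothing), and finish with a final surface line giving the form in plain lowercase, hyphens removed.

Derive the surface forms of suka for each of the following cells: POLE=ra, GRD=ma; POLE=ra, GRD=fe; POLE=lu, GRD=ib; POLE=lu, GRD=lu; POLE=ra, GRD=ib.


cell POLE=ra, GRD=ma:
underlying: fu-suka-fad
1. e -> o, i -> u / B C0 _: no change
2. f -> v, k -> g, p -> b, s -> z, t -> d / V _ V: fires at position(s) 3, 5, 7: fuzugavad
surface: fuzugavad

cell POLE=ra, GRD=fe:
underlying: kf-suka-fad
1. e -> o, i -> u / B C0 _: no change
2. f -> v, k -> g, p -> b, s -> z, t -> d / V _ V: fires at position(s) 5, 7: kfsugavad
surface: kfsugavad

cell POLE=lu, GRD=ib:
underlying: id-suka-mdi
1. e -> o, i -> u / B C0 _: fires at position(s) 9: idsukamdu
2. f -> v, k -> g, p -> b, s -> z, t -> d / V _ V: fires at position(s) 5: idsugamdu
surface: idsugamdu

cell POLE=lu, GRD=lu:
underlying: tip-suka-mdi
1. e -> o, i -> u / B C0 _: fires at position(s) 10: tipsukamdu
2. f -> v, k -> g, p -> b, s -> z, t -> d / V _ V: fires at position(s) 6: tipsugamdu
surface: tipsugamdu

cell POLE=ra, GRD=ib:
underlying: id-suka-fad
1. e -> o, i -> u / B C0 _: no change
2. f -> v, k -> g, p -> b, s -> z, t -> d / V _ V: fires at position(s) 5, 7: idsugavad
surface: idsugavad


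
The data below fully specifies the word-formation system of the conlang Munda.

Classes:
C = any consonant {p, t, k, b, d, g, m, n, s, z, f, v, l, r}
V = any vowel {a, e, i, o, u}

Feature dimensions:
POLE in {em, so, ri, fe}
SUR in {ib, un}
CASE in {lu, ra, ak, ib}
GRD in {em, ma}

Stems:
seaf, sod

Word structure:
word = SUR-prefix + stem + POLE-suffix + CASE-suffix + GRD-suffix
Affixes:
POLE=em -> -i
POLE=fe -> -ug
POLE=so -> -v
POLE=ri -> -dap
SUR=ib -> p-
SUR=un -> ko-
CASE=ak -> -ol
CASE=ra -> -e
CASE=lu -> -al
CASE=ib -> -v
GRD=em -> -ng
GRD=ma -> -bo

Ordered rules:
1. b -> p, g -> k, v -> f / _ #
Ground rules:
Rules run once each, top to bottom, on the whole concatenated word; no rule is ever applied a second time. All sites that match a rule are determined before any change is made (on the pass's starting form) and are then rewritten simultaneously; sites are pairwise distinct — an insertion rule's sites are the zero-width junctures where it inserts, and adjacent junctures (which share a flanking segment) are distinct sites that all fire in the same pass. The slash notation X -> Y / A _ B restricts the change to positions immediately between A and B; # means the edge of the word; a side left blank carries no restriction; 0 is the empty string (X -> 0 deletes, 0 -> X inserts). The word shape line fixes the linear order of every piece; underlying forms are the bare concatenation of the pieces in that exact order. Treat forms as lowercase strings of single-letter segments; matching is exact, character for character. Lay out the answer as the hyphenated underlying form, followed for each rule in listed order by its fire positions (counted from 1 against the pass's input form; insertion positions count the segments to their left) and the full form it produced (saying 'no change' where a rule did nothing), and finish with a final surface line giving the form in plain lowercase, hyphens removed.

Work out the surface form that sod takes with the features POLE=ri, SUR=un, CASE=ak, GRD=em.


underlying: ko-sod-dap-ol-ng
1. b -> p, g -> k, v -> f / _ #: fires at position(s) 12: kosoddapolnk
surface: kosoddapolnk
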